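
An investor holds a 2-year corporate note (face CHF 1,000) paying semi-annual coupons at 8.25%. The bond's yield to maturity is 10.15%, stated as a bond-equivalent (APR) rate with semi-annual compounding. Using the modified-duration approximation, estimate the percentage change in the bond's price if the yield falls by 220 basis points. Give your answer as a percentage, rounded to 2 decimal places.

Periodic yield y = 0.05075. Modified duration first:
  t   CF        PV=CF/(1+0.05075)^t    t·PV
  1        41.25        39.2577        39.2577
  2        41.25        37.3616        74.7231
  3        41.25        35.5571       106.6712
  4     1,041.25       854.1958     3,416.7831
  Σ                    966.3721     3,637.4351
P = 966.3721; D_Mac = 3.76401 half-year periods = 1.88201 yrs; D_mod = 1.88201/(1+0.05075) = 1.79111 yrs.
ΔP/P ≈ -D_mod · Δy = -1.79111 × (-0.022) = +0.039404 = +3.9404%.

+3.94%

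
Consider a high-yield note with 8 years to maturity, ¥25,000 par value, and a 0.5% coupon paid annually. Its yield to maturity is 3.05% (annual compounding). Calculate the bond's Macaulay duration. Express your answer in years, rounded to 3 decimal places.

Periodic yield y = 0.0305. Discount each cash flow and weight by its year:
  t   CF        PV=CF/(1+0.0305)^t    t·PV
  1       125.00       121.3003       121.3003
  2       125.00       117.7102       235.4204
  3       125.00       114.2263       342.6788
  4       125.00       110.8455       443.3820
  5       125.00       107.5648       537.8238
  6       125.00       104.3811       626.2868
  7       125.00       101.2917       709.0422
  8    25,125.00    19,757.0501   158,056.4009
  Σ                 20,534.3701   161,072.3353
Price P = Σ PV = 20,534.3701.
Macaulay duration = Σ(t·PV) / P = 161,072.3353 / 20,534.3701 = 7.84404 years.

7.844 years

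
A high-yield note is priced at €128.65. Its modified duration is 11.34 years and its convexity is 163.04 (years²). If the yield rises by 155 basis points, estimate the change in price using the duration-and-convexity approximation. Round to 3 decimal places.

-€20.093

Duration effect: -D_mod·Δy = -11.34 × (+0.0155) = -0.175770
Convexity effect: ½·C·(Δy)² = 0.5 × 163.04 × (0.0155)² = +0.01958518
ΔP/P ≈ -0.175770 + 0.01958518 = -0.15618482
ΔP ≈ 128.65 × (-0.15618482) = -20.093177093.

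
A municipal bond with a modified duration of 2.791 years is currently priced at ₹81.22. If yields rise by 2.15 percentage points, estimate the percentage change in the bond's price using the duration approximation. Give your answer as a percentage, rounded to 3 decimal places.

-6.001%

Duration approximation: ΔP/P ≈ -D_mod · Δy = -2.791 × (+0.0215) = -0.0600065.
As a percentage: -6.00065%.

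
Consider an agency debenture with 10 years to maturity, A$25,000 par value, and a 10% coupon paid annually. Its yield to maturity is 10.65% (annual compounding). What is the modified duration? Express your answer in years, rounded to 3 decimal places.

Periodic yield y = 0.1065. First find Macaulay duration:
  t   CF        PV=CF/(1+0.1065)^t    t·PV
  1     2,500.00     2,259.3764     2,259.3764
  2     2,500.00     2,041.9127     4,083.8254
  3     2,500.00     1,845.3798     5,536.1393
  4     2,500.00     1,667.7630     6,671.0520
  5     2,500.00     1,507.2418     7,536.2088
  6     2,500.00     1,362.1706     8,173.0235
  7     2,500.00     1,231.0624     8,617.4371
  8     2,500.00     1,112.5734     8,900.5870
  9     2,500.00     1,005.4888     9,049.3993
  10   27,500.00     9,995.8219    99,958.2194
  Σ                 24,028.7908   160,785.2683
P = 24,028.7908; Macaulay duration = 160,785.2683 / 24,028.7908 = 6.69136 years.
Modified duration = D_Mac / (1 + y) = 6.69136 / 1.1065 = 6.04732 years.

6.047 years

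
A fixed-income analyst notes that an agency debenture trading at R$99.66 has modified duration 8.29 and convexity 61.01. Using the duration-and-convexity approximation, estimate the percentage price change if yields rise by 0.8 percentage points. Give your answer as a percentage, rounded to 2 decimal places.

-6.44%

Duration effect: -D_mod·Δy = -8.29 × (+0.008) = -0.066320
Convexity effect: ½·C·(Δy)² = 0.5 × 61.01 × (0.008)² = +0.00195232
ΔP/P ≈ -0.066320 + 0.00195232 = -0.06436768
= -6.436768%.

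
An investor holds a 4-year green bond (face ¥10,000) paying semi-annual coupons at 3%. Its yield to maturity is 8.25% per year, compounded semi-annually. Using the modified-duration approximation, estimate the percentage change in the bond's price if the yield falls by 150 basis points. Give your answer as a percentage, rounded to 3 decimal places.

+5.436%

Periodic yield y = 0.04125. Modified duration first:
  t   CF        PV=CF/(1+0.04125)^t    t·PV
  1       150.00       144.0576       144.0576
  2       150.00       138.3507       276.7013
  3       150.00       132.8698       398.6093
  4       150.00       127.6060       510.4241
  5       150.00       122.5508       612.7541
  6       150.00       117.6959       706.1751
  7       150.00       113.0332       791.2326
  8    10,150.00     7,345.5772    58,764.6175
  Σ                  8,241.7412    62,204.5718
P = 8,241.7412; D_Mac = 7.54750 half-year periods = 3.77375 yrs; D_mod = 3.77375/(1+0.04125) = 3.62425 yrs.
ΔP/P ≈ -D_mod · Δy = -3.62425 × (-0.015) = +0.054364 = +5.4364%.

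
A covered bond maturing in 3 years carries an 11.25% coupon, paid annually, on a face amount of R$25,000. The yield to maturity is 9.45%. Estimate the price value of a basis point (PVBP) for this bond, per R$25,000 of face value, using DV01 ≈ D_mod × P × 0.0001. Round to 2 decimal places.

Periodic yield y = 0.0945.
  t   CF        PV=CF/(1+0.0945)^t    t·PV
  1     2,812.50     2,569.6665     2,569.6665
  2     2,812.50     2,347.7995     4,695.5989
  3    27,812.50    21,212.5428    63,637.6283
  Σ                 26,130.0087    70,902.8937
P = 26,130.0087; D_Mac = 2.71347 yrs; D_mod = 2.47918 yrs.
DV01 ≈ 2.47918 × 26,130.0087 × 0.0001 = 6.478108.

R$6.48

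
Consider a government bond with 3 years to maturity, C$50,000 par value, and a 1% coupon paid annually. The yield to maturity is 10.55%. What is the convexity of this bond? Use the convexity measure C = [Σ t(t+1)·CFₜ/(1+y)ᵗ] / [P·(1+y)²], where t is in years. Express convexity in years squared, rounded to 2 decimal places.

9.67

With y = 0.1055:
  t   CF        PV=CF/(1+0.1055)^t    t·PV        t(t+1)·PV
  1       500.00       452.2840       452.2840         904.5681
  2       500.00       409.1217       818.2434       2,454.7302
  3    50,500.00    37,377.9206   112,133.7619     448,535.0474
  Σ                 38,239.3263   113,404.2893     451,894.3457
P = 38,239.3263.
Convexity = Σ t(t+1)·PV / [P·(1+y)²] = 451,894.3457 / (38,239.3263 × 1.222130) = 9.66961.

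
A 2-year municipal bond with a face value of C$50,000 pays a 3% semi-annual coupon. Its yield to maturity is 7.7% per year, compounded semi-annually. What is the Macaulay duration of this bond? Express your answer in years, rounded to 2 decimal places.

1.95 years

Periodic yield y = 0.0385. Discount each cash flow and weight by its period:
  t   CF        PV=CF/(1+0.0385)^t    t·PV
  1       750.00       722.1955       722.1955
  2       750.00       695.4217     1,390.8435
  3       750.00       669.6406     2,008.9217
  4    50,750.00    43,632.4945   174,529.9782
  Σ                 45,719.7523   178,651.9389
Price P = Σ PV = 45,719.7523.
Macaulay duration = Σ(t·PV) / P = 178,651.9389 / 45,719.7523 = 3.90754 half-year periods.
In years: 3.90754 / 2 = 1.95377 years.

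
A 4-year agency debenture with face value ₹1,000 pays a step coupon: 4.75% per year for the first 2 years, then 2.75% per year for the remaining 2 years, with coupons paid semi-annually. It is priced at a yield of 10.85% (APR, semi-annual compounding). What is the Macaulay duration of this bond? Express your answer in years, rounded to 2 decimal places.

3.66 years

Periodic yield y = 0.05425. Discount each cash flow and weight by its period:
  t   CF        PV=CF/(1+0.05425)^t    t·PV
  1        23.75        22.5279        22.5279
  2        23.75        21.3686        42.7372
  3        23.75        20.2690        60.8071
  4        23.75        19.2260        76.9040
  5        13.75        10.5581        52.7904
  6        13.75        10.0148        60.0886
  7        13.75         9.4994        66.4960
  8     1,013.75       664.3271     5,314.6171
  Σ                    777.7909     5,696.9682
Price P = Σ PV = 777.7909.
Macaulay duration = Σ(t·PV) / P = 5,696.9682 / 777.7909 = 7.32455 half-year periods.
In years: 7.32455 / 2 = 3.66227 years.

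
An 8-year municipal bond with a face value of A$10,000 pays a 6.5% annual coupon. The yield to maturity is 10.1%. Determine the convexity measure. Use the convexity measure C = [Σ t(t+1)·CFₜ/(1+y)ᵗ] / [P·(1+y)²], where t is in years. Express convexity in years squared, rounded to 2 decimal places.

42.86

With y = 0.101:
  t   CF        PV=CF/(1+0.101)^t    t·PV        t(t+1)·PV
  1       650.00       590.3724       590.3724       1,180.7448
  2       650.00       536.2147     1,072.4294       3,217.2882
  3       650.00       487.0252     1,461.0755       5,844.3019
  4       650.00       442.3480     1,769.3921       8,846.9603
  5       650.00       401.7693     2,008.8466      12,053.0794
  6       650.00       364.9131     2,189.4785      15,326.3498
  7       650.00       331.4379     2,320.0651      18,560.5205
  8    10,650.00     4,932.3179    39,458.5428     355,126.8854
  Σ                  8,086.3984    50,870.2023     420,156.1302
P = 8,086.3984.
Convexity = Σ t(t+1)·PV / [P·(1+y)²] = 420,156.1302 / (8,086.3984 × 1.212201) = 42.86284.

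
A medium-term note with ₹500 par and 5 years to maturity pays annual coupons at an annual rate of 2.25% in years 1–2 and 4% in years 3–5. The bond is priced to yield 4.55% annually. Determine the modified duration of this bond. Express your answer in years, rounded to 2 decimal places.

4.53 years

Periodic yield y = 0.0455. First find Macaulay duration:
  t   CF        PV=CF/(1+0.0455)^t    t·PV
  1        11.25        10.7604        10.7604
  2        11.25        10.2921        20.5842
  3        20.00        17.5008        52.5024
  4        20.00        16.7392        66.9567
  5       520.00       416.2777     2,081.3886
  Σ                    471.5702     2,232.1922
P = 471.5702; Macaulay duration = 2,232.1922 / 471.5702 = 4.73353 years.
Modified duration = D_Mac / (1 + y) = 4.73353 / 1.0455 = 4.52753 years.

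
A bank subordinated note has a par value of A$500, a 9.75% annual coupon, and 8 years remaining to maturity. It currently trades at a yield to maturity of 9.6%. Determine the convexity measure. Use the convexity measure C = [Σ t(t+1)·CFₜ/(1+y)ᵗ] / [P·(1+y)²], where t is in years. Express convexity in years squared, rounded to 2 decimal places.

39.59

With y = 0.096:
  t   CF        PV=CF/(1+0.096)^t    t·PV        t(t+1)·PV
  1        48.75        44.4799        44.4799          88.9599
  2        48.75        40.5839        81.1678         243.5033
  3        48.75        37.0291       111.0872         444.3490
  4        48.75        33.7857       135.1426         675.7132
  5        48.75        30.8263       154.1317         924.7900
  6        48.75        28.1262       168.7573       1,181.3010
  7        48.75        25.6626       179.6382       1,437.1059
  8       548.75       263.5664     2,108.5315      18,976.7832
  Σ                    504.0601     2,982.9362      23,972.5054
P = 504.0601.
Convexity = Σ t(t+1)·PV / [P·(1+y)²] = 23,972.5054 / (504.0601 × 1.201216) = 39.59223.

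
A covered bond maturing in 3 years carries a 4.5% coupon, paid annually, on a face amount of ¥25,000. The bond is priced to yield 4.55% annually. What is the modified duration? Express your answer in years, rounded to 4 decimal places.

Periodic yield y = 0.0455. First find Macaulay duration:
  t   CF        PV=CF/(1+0.0455)^t    t·PV
  1     1,125.00     1,076.0402     1,076.0402
  2     1,125.00     1,029.2111     2,058.4221
  3    26,125.00    22,860.4191    68,581.2572
  Σ                 24,965.6703    71,715.7195
P = 24,965.6703; Macaulay duration = 71,715.7195 / 24,965.6703 = 2.87257 years.
Modified duration = D_Mac / (1 + y) = 2.87257 / 1.0455 = 2.74756 years.

2.7476 years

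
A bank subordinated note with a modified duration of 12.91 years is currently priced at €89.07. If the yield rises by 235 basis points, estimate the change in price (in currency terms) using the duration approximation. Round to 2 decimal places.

-€27.02

Duration approximation: ΔP/P ≈ -D_mod · Δy = -12.91 × (+0.0235) = -0.303385.
ΔP ≈ 89.07 × (-0.303385) = -27.02250195.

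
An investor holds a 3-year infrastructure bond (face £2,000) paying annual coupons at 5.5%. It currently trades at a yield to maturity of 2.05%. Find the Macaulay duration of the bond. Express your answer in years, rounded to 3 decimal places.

Periodic yield y = 0.0205. Discount each cash flow and weight by its year:
  t   CF        PV=CF/(1+0.0205)^t    t·PV
  1       110.00       107.7903       107.7903
  2       110.00       105.6250       211.2500
  3     2,110.00     1,985.3790     5,956.1371
  Σ                  2,198.7943     6,275.1773
Price P = Σ PV = 2,198.7943.
Macaulay duration = Σ(t·PV) / P = 6,275.1773 / 2,198.7943 = 2.85392 years.

2.854 years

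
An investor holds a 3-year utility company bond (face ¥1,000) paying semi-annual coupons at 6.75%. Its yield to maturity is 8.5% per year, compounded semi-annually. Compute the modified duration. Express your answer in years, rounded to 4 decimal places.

Periodic yield y = 0.0425. First find Macaulay duration:
  t   CF        PV=CF/(1+0.0425)^t    t·PV
  1        33.75        32.3741        32.3741
  2        33.75        31.0543        62.1086
  3        33.75        29.7883        89.3649
  4        33.75        28.5739       114.2956
  5        33.75        27.4090       137.0451
  6     1,033.75       805.3027     4,831.8160
  Σ                    954.5023     5,267.0043
P = 954.5023; Macaulay duration = 5,267.0043 / 954.5023 = 5.51806 half-year periods = 2.75903 years.
Modified duration = D_Mac / (1 + y) = 2.75903 / 1.0425 = 2.64655 years.

2.6466 years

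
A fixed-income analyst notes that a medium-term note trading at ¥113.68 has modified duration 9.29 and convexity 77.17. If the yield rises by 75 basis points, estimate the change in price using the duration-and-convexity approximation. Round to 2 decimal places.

Duration effect: -D_mod·Δy = -9.29 × (+0.0075) = -0.069675
Convexity effect: ½·C·(Δy)² = 0.5 × 77.17 × (0.0075)² = +0.00217040625
ΔP/P ≈ -0.069675 + 0.00217040625 = -0.06750459375
ΔP ≈ 113.68 × (-0.06750459375) = -7.6739222175.

-¥7.67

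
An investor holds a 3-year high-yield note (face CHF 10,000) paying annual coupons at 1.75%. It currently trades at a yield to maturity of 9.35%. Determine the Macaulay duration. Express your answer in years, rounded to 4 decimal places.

Periodic yield y = 0.0935. Discount each cash flow and weight by its year:
  t   CF        PV=CF/(1+0.0935)^t    t·PV
  1       175.00       160.0366       160.0366
  2       175.00       146.3526       292.7052
  3    10,175.00     7,781.7640    23,345.2920
  Σ                  8,088.1532    23,798.0338
Price P = Σ PV = 8,088.1532.
Macaulay duration = Σ(t·PV) / P = 23,798.0338 / 8,088.1532 = 2.94233 years.

2.9423 years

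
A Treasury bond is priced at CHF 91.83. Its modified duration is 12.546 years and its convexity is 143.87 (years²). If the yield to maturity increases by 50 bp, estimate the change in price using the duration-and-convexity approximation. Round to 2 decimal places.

Duration effect: -D_mod·Δy = -12.546 × (+0.005) = -0.062730
Convexity effect: ½·C·(Δy)² = 0.5 × 143.87 × (0.005)² = +0.001798375
ΔP/P ≈ -0.062730 + 0.001798375 = -0.060931625
ΔP ≈ 91.83 × (-0.060931625) = -5.59535112375.

-CHF 5.60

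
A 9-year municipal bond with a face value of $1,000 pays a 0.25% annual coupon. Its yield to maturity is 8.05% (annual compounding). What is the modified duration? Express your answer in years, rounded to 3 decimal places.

Periodic yield y = 0.0805. First find Macaulay duration:
  t   CF        PV=CF/(1+0.0805)^t    t·PV
  1         2.50         2.3137         2.3137
  2         2.50         2.1414         4.2827
  3         2.50         1.9818         5.9455
  4         2.50         1.8342         7.3367
  5         2.50         1.6975         8.4876
  6         2.50         1.5711         9.4263
  7         2.50         1.4540        10.1781
  8         2.50         1.3457        10.7654
  9     1,002.50       499.4148     4,494.7335
  Σ                    513.7542     4,553.4696
P = 513.7542; Macaulay duration = 4,553.4696 / 513.7542 = 8.86313 years.
Modified duration = D_Mac / (1 + y) = 8.86313 / 1.0805 = 8.20280 years.

8.203 years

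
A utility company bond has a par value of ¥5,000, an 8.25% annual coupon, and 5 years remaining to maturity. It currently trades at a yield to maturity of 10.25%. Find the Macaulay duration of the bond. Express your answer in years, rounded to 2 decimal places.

4.26 years

Periodic yield y = 0.1025. Discount each cash flow and weight by its year:
  t   CF        PV=CF/(1+0.1025)^t    t·PV
  1       412.50       374.1497       374.1497
  2       412.50       339.3648       678.7295
  3       412.50       307.8139       923.4416
  4       412.50       279.1962     1,116.7849
  5     5,412.50     3,322.8055    16,614.0274
  Σ                  4,623.3300    19,707.1331
Price P = Σ PV = 4,623.3300.
Macaulay duration = Σ(t·PV) / P = 19,707.1331 / 4,623.3300 = 4.26254 years.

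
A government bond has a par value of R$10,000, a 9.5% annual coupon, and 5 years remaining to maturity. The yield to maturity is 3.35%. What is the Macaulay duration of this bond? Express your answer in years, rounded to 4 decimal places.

Periodic yield y = 0.0335. Discount each cash flow and weight by its year:
  t   CF        PV=CF/(1+0.0335)^t    t·PV
  1       950.00       919.2066       919.2066
  2       950.00       889.4113     1,778.8226
  3       950.00       860.5818     2,581.7454
  4       950.00       832.6868     3,330.7472
  5    10,950.00     9,286.7064    46,433.5319
  Σ                 12,788.5929    55,044.0537
Price P = Σ PV = 12,788.5929.
Macaulay duration = Σ(t·PV) / P = 55,044.0537 / 12,788.5929 = 4.30415 years.

4.3042 years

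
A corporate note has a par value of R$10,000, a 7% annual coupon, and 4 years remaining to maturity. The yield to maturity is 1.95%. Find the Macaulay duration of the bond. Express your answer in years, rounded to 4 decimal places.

Periodic yield y = 0.0195. Discount each cash flow and weight by its year:
  t   CF        PV=CF/(1+0.0195)^t    t·PV
  1       700.00       686.6111       686.6111
  2       700.00       673.4783     1,346.9565
  3       700.00       660.5966     1,981.7899
  4    10,700.00     9,904.5525    39,618.2099
  Σ                 11,925.2384    43,633.5674
Price P = Σ PV = 11,925.2384.
Macaulay duration = Σ(t·PV) / P = 43,633.5674 / 11,925.2384 = 3.65893 years.

3.6589 years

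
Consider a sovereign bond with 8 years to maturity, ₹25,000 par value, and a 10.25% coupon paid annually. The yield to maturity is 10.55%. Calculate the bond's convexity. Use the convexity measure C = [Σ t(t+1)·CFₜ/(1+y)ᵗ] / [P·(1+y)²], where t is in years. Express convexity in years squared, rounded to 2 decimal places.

With y = 0.1055:
  t   CF        PV=CF/(1+0.1055)^t    t·PV        t(t+1)·PV
  1     2,562.50     2,317.9557     2,317.9557       4,635.9114
  2     2,562.50     2,096.7487     4,193.4974      12,580.4921
  3     2,562.50     1,896.6519     5,689.9557      22,759.8230
  4     2,562.50     1,715.6508     6,862.6030      34,313.0152
  5     2,562.50     1,551.9229     7,759.6145      46,557.6868
  6     2,562.50     1,403.8199     8,422.9194      58,960.4355
  7     2,562.50     1,269.8507     8,888.9546      71,111.6364
  8    27,562.50    12,355.1673    98,841.3386     889,572.0476
  Σ                 24,607.7678   142,976.8388   1,140,491.0479
P = 24,607.7678.
Convexity = Σ t(t+1)·PV / [P·(1+y)²] = 1,140,491.0479 / (24,607.7678 × 1.222130) = 37.92295.

37.92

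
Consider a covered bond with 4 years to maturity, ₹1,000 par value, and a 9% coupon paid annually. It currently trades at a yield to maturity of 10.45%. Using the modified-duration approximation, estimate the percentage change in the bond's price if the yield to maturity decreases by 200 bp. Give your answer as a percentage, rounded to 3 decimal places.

Periodic yield y = 0.1045. Modified duration first:
  t   CF        PV=CF/(1+0.1045)^t    t·PV
  1        90.00        81.4848        81.4848
  2        90.00        73.7753       147.5506
  3        90.00        66.7952       200.3856
  4     1,090.00       732.4258     2,929.7031
  Σ                    954.4811     3,359.1242
P = 954.4811; D_Mac = 3.51932 yrs; D_mod = 3.51932/(1+0.1045) = 3.18635 yrs.
ΔP/P ≈ -D_mod · Δy = -3.18635 × (-0.02) = +0.063727 = +6.3727%.

+6.373%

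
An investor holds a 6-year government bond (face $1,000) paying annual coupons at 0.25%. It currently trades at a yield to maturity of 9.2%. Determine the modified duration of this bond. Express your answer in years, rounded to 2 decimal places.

5.45 years

Periodic yield y = 0.092. First find Macaulay duration:
  t   CF        PV=CF/(1+0.092)^t    t·PV
  1         2.50         2.2894         2.2894
  2         2.50         2.0965         4.1930
  3         2.50         1.9199         5.7596
  4         2.50         1.7581         7.0325
  5         2.50         1.6100         8.0500
  6     1,002.50       591.2192     3,547.3154
  Σ                    600.8931     3,574.6399
P = 600.8931; Macaulay duration = 3,574.6399 / 600.8931 = 5.94888 years.
Modified duration = D_Mac / (1 + y) = 5.94888 / 1.092 = 5.44769 years.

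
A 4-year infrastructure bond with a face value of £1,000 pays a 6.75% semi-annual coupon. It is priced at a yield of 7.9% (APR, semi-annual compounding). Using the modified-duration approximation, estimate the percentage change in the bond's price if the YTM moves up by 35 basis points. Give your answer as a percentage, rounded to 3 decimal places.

-1.199%

Periodic yield y = 0.0395. Modified duration first:
  t   CF        PV=CF/(1+0.0395)^t    t·PV
  1        33.75        32.4675        32.4675
  2        33.75        31.2338        62.4676
  3        33.75        30.0469        90.1408
  4        33.75        28.9052       115.6208
  5        33.75        27.8068       139.0341
  6        33.75        26.7502       160.5011
  7        33.75        25.7337       180.1359
  8     1,033.75       758.2625     6,066.0999
  Σ                    961.2067     6,846.4678
P = 961.2067; D_Mac = 7.12278 half-year periods = 3.56139 yrs; D_mod = 3.56139/(1+0.0395) = 3.42606 yrs.
ΔP/P ≈ -D_mod · Δy = -3.42606 × (+0.0035) = -0.011991 = -1.1991%.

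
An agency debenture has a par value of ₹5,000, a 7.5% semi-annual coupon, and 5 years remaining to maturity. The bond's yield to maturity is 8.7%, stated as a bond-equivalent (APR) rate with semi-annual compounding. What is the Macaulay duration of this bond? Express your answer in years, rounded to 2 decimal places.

Periodic yield y = 0.0435. Discount each cash flow and weight by its period:
  t   CF        PV=CF/(1+0.0435)^t    t·PV
  1       187.50       179.6838       179.6838
  2       187.50       172.1933       344.3867
  3       187.50       165.0152       495.0456
  4       187.50       158.1363       632.5450
  5       187.50       151.5441       757.7205
  6       187.50       145.2267       871.3604
  7       187.50       139.1727       974.2090
  8       187.50       133.3711     1,066.9686
  9       187.50       127.8113     1,150.3015
  10    5,187.50     3,388.7035    33,887.0354
  Σ                  4,760.8580    40,359.2563
Price P = Σ PV = 4,760.8580.
Macaulay duration = Σ(t·PV) / P = 40,359.2563 / 4,760.8580 = 8.47731 half-year periods.
In years: 8.47731 / 2 = 4.23865 years.

4.24 years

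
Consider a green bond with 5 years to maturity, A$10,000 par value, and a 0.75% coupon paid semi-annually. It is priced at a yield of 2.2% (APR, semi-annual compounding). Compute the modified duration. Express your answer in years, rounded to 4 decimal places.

Periodic yield y = 0.011. First find Macaulay duration:
  t   CF        PV=CF/(1+0.011)^t    t·PV
  1        37.50        37.0920        37.0920
  2        37.50        36.6884        73.3768
  3        37.50        36.2892       108.8677
  4        37.50        35.8944       143.5776
  5        37.50        35.5039       177.5193
  6        37.50        35.1176       210.7054
  7        37.50        34.7355       243.1483
  8        37.50        34.3575       274.8603
  9        37.50        33.9837       305.8534
  10   10,037.50     8,997.3373    89,973.3731
  Σ                  9,316.9995    91,548.3738
P = 9,316.9995; Macaulay duration = 91,548.3738 / 9,316.9995 = 9.82595 half-year periods = 4.91298 years.
Modified duration = D_Mac / (1 + y) = 4.91298 / 1.011 = 4.85952 years.

4.8595 years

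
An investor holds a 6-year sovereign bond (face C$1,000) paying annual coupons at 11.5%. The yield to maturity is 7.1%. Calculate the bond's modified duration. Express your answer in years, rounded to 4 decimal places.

Periodic yield y = 0.071. First find Macaulay duration:
  t   CF        PV=CF/(1+0.071)^t    t·PV
  1       115.00       107.3763       107.3763
  2       115.00       100.2580       200.5159
  3       115.00        93.6115       280.8346
  4       115.00        87.4057       349.6230
  5       115.00        81.6113       408.0567
  6     1,115.00       738.8190     4,432.9139
  Σ                  1,209.0819     5,779.3204
P = 1,209.0819; Macaulay duration = 5,779.3204 / 1,209.0819 = 4.77992 years.
Modified duration = D_Mac / (1 + y) = 4.77992 / 1.071 = 4.46305 years.

4.4630 years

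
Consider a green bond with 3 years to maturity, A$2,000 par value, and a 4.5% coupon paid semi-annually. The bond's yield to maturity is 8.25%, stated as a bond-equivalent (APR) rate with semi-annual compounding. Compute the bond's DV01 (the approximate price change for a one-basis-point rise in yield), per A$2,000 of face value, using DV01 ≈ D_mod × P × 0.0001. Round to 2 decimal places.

A$0.49

Periodic yield y = 0.04125.
  t   CF        PV=CF/(1+0.04125)^t    t·PV
  1        45.00        43.2173        43.2173
  2        45.00        41.5052        83.0104
  3        45.00        39.8609       119.5828
  4        45.00        38.2818       153.1272
  5        45.00        36.7652       183.8262
  6     2,045.00     1,604.5868     9,627.5210
  Σ                  1,804.2173    10,210.2850
P = 1,804.2173; D_Mac = 5.65912 half-year periods = 2.82956 yrs; D_mod = 2.71747 yrs.
DV01 ≈ 2.71747 × 1,804.2173 × 0.0001 = 0.490290.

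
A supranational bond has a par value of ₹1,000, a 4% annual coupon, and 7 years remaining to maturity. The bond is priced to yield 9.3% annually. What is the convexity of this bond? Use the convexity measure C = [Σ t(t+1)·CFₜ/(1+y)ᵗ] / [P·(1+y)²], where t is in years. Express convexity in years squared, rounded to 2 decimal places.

With y = 0.093:
  t   CF        PV=CF/(1+0.093)^t    t·PV        t(t+1)·PV
  1        40.00        36.5965        36.5965          73.1930
  2        40.00        33.4826        66.9653         200.8958
  3        40.00        30.6337        91.9011         367.6044
  4        40.00        28.0272       112.1087         560.5435
  5        40.00        25.6424       128.2122         769.2729
  6        40.00        23.4606       140.7636         985.3450
  7     1,040.00       558.0745     3,906.5217      31,252.1739
  Σ                    735.9176     4,483.0691      34,209.0287
P = 735.9176.
Convexity = Σ t(t+1)·PV / [P·(1+y)²] = 34,209.0287 / (735.9176 × 1.194649) = 38.91090.

38.91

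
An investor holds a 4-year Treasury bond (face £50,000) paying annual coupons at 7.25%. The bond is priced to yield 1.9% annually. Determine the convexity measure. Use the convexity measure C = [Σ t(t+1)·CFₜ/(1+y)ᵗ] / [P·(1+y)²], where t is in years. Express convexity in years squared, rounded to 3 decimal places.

With y = 0.019:
  t   CF        PV=CF/(1+0.019)^t    t·PV        t(t+1)·PV
  1     3,625.00     3,557.4092     3,557.4092       7,114.8184
  2     3,625.00     3,491.0787     6,982.1575      20,946.4724
  3     3,625.00     3,425.9850    10,277.9550      41,111.8202
  4    53,625.00    49,735.9673   198,943.8694     994,719.3468
  Σ                 60,210.4403   219,761.3911   1,063,892.4578
P = 60,210.4403.
Convexity = Σ t(t+1)·PV / [P·(1+y)²] = 1,063,892.4578 / (60,210.4403 × 1.038361) = 17.01679.

17.017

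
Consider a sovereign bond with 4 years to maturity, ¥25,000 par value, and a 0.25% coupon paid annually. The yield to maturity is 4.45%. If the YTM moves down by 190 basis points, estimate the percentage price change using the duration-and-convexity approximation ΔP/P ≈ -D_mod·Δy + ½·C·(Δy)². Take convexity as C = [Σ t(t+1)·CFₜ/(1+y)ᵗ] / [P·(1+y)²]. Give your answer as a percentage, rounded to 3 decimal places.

With y = 0.0445:
  t   CF        PV=CF/(1+0.0445)^t    t·PV        t(t+1)·PV
  1        62.50        59.8372        59.8372         119.6745
  2        62.50        57.2879       114.5759         343.7276
  3        62.50        54.8472       164.5417         658.1667
  4    25,062.50    21,056.7147    84,226.8588     421,134.2938
  Σ                 21,228.6871    84,565.8136     422,255.8626
P = 21,228.6871; D_Mac = 3.98356 yrs; D_mod = 3.81385 yrs; C = 18.23206.
Duration effect: -3.81385 × (-0.019) = +0.072463
Convexity effect: 0.5 × 18.23206 × (-0.019)² = +0.0032909
ΔP/P ≈ +0.072463 + 0.0032909 = +0.075754 = +7.5754%.

+7.575%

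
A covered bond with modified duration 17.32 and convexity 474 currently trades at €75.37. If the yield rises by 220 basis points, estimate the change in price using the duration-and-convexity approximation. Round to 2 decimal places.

Duration effect: -D_mod·Δy = -17.32 × (+0.022) = -0.381040
Convexity effect: ½·C·(Δy)² = 0.5 × 474 × (0.022)² = +0.1147080
ΔP/P ≈ -0.381040 + 0.1147080 = -0.266332
ΔP ≈ 75.37 × (-0.266332) = -20.07344284.

-€20.07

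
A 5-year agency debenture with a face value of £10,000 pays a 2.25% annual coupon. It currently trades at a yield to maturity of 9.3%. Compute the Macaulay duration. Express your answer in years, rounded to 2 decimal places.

Periodic yield y = 0.093. Discount each cash flow and weight by its year:
  t   CF        PV=CF/(1+0.093)^t    t·PV
  1       225.00       205.8554       205.8554
  2       225.00       188.3398       376.6797
  3       225.00       172.3146       516.9437
  4       225.00       157.6529       630.6115
  5    10,225.00     6,554.8462    32,774.2311
  Σ                  7,279.0089    34,504.3214
Price P = Σ PV = 7,279.0089.
Macaulay duration = Σ(t·PV) / P = 34,504.3214 / 7,279.0089 = 4.74025 years.

4.74 years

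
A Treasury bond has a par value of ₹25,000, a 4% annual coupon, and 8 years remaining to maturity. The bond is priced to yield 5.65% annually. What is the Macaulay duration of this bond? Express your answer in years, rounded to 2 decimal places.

6.94 years

Periodic yield y = 0.0565. Discount each cash flow and weight by its year:
  t   CF        PV=CF/(1+0.0565)^t    t·PV
  1     1,000.00       946.5215       946.5215
  2     1,000.00       895.9030     1,791.8060
  3     1,000.00       847.9915     2,543.9745
  4     1,000.00       802.6422     3,210.5688
  5     1,000.00       759.7181     3,798.5907
  6     1,000.00       719.0896     4,314.5374
  7     1,000.00       680.6338     4,764.4364
  8    26,000.00    16,750.0974   134,000.7792
  Σ                 22,402.5971   155,371.2146
Price P = Σ PV = 22,402.5971.
Macaulay duration = Σ(t·PV) / P = 155,371.2146 / 22,402.5971 = 6.93541 years.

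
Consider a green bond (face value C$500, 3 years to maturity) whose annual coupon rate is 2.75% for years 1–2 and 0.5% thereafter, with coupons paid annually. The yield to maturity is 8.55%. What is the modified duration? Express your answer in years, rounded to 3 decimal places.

2.682 years

Periodic yield y = 0.0855. First find Macaulay duration:
  t   CF        PV=CF/(1+0.0855)^t    t·PV
  1        13.75        12.6670        12.6670
  2        13.75        11.6693        23.3385
  3       502.50       392.8679     1,178.6038
  Σ                    417.2042     1,214.6093
P = 417.2042; Macaulay duration = 1,214.6093 / 417.2042 = 2.91131 years.
Modified duration = D_Mac / (1 + y) = 2.91131 / 1.0855 = 2.68200 years.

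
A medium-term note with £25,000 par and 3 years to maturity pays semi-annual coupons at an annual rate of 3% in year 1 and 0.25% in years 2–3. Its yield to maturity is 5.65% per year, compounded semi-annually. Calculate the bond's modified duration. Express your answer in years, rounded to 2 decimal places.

Periodic yield y = 0.02825. First find Macaulay duration:
  t   CF        PV=CF/(1+0.02825)^t    t·PV
  1       375.00       364.6973       364.6973
  2       375.00       354.6777       709.3553
  3        31.25        28.7444        86.2333
  4        31.25        27.9547       111.8189
  5        31.25        27.1867       135.9335
  6    25,031.25    21,178.2577   127,069.5462
  Σ                 21,981.5185   128,477.5845
P = 21,981.5185; Macaulay duration = 128,477.5845 / 21,981.5185 = 5.84480 half-year periods = 2.92240 years.
Modified duration = D_Mac / (1 + y) = 2.92240 / 1.02825 = 2.84211 years.

2.84 years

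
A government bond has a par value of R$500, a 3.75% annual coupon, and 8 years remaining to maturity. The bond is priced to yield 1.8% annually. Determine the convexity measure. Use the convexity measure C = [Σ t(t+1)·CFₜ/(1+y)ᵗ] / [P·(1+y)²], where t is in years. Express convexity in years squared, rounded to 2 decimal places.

59.44

With y = 0.018:
  t   CF        PV=CF/(1+0.018)^t    t·PV        t(t+1)·PV
  1        18.75        18.4185        18.4185          36.8369
  2        18.75        18.0928        36.1856         108.5568
  3        18.75        17.7729        53.3187         213.2746
  4        18.75        17.4586        69.8345         349.1726
  5        18.75        17.1499        85.7497         514.4979
  6        18.75        16.8467       101.0801         707.5610
  7        18.75        16.5488       115.8417         926.7335
  8       518.75       449.7549     3,598.0391      32,382.3515
  Σ                    572.0431     4,078.4678      35,238.9848
P = 572.0431.
Convexity = Σ t(t+1)·PV / [P·(1+y)²] = 35,238.9848 / (572.0431 × 1.036324) = 59.44278.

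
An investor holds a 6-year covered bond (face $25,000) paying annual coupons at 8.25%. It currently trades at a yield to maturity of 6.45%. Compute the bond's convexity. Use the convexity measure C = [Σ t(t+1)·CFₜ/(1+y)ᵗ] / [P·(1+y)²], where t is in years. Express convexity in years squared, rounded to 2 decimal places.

29.02

With y = 0.0645:
  t   CF        PV=CF/(1+0.0645)^t    t·PV        t(t+1)·PV
  1     2,062.50     1,937.5294     1,937.5294       3,875.0587
  2     2,062.50     1,820.1309     3,640.2618      10,920.7855
  3     2,062.50     1,709.8459     5,129.5376      20,518.1503
  4     2,062.50     1,606.2432     6,424.9727      32,124.8634
  5     2,062.50     1,508.9180     7,544.5898      45,267.5389
  6    27,062.50    18,599.1852   111,595.1112     781,165.7787
  Σ                 27,181.8525   136,272.0025     893,872.1754
P = 27,181.8525.
Convexity = Σ t(t+1)·PV / [P·(1+y)²] = 893,872.1754 / (27,181.8525 × 1.133160) = 29.02051.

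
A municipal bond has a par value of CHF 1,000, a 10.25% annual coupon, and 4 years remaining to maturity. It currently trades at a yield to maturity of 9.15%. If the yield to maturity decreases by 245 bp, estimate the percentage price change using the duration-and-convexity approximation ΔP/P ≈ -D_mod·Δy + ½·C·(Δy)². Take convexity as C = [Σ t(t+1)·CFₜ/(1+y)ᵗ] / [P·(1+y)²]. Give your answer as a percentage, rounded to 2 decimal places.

With y = 0.0915:
  t   CF        PV=CF/(1+0.0915)^t    t·PV        t(t+1)·PV
  1       102.50        93.9075        93.9075         187.8149
  2       102.50        86.0352       172.0705         516.2115
  3       102.50        78.8229       236.4688         945.8753
  4     1,102.50       776.7542     3,107.0170      15,535.0850
  Σ                  1,035.5199     3,609.4638      17,184.9867
P = 1,035.5199; D_Mac = 3.48565 yrs; D_mod = 3.19345 yrs; C = 13.92975.
Duration effect: -3.19345 × (-0.0245) = +0.078240
Convexity effect: 0.5 × 13.92975 × (-0.0245)² = +0.0041807
ΔP/P ≈ +0.078240 + 0.0041807 = +0.082420 = +8.2420%.

+8.24%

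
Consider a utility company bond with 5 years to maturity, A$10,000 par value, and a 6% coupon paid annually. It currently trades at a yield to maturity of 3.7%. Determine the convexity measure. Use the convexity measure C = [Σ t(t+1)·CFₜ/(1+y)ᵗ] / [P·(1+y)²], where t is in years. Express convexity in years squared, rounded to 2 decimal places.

With y = 0.037:
  t   CF        PV=CF/(1+0.037)^t    t·PV        t(t+1)·PV
  1       600.00       578.5921       578.5921       1,157.1842
  2       600.00       557.9480     1,115.8960       3,347.6881
  3       600.00       538.0405     1,614.1216       6,456.4862
  4       600.00       518.8433     2,075.3733      10,376.8663
  5    10,600.00     8,839.1821    44,195.9107     265,175.4644
  Σ                 11,032.6061    49,579.8937     286,513.6891
P = 11,032.6061.
Convexity = Σ t(t+1)·PV / [P·(1+y)²] = 286,513.6891 / (11,032.6061 × 1.075369) = 24.14959.

24.15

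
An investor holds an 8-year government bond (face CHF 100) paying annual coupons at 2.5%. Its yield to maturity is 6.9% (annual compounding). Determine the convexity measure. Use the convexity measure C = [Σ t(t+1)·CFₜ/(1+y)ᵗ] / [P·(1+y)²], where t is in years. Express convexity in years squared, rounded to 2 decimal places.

54.91

With y = 0.069:
  t   CF        PV=CF/(1+0.069)^t    t·PV        t(t+1)·PV
  1         2.50         2.3386         2.3386           4.6773
  2         2.50         2.1877         4.3754          13.1261
  3         2.50         2.0465         6.1394          24.5577
  4         2.50         1.9144         7.6575          38.2877
  5         2.50         1.7908         8.9541          53.7245
  6         2.50         1.6752        10.0514          70.3596
  7         2.50         1.5671        10.9697          87.7575
  8       102.50        60.1038       480.8307       4,327.4765
  Σ                     73.6242       531.3168       4,619.9669
P = 73.6242.
Convexity = Σ t(t+1)·PV / [P·(1+y)²] = 4,619.9669 / (73.6242 × 1.142761) = 54.91147.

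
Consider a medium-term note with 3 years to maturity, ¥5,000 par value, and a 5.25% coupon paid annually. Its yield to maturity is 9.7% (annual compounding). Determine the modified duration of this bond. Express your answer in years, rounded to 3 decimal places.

2.592 years

Periodic yield y = 0.097. First find Macaulay duration:
  t   CF        PV=CF/(1+0.097)^t    t·PV
  1       262.50       239.2890       239.2890
  2       262.50       218.1303       436.2607
  3     5,262.50     3,986.3206    11,958.9619
  Σ                  4,443.7399    12,634.5115
P = 4,443.7399; Macaulay duration = 12,634.5115 / 4,443.7399 = 2.84322 years.
Modified duration = D_Mac / (1 + y) = 2.84322 / 1.097 = 2.59181 years.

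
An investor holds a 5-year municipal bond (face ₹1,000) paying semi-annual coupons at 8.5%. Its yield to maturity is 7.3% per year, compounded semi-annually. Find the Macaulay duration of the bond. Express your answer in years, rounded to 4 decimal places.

4.1986 years

Periodic yield y = 0.0365. Discount each cash flow and weight by its period:
  t   CF        PV=CF/(1+0.0365)^t    t·PV
  1        42.50        41.0034        41.0034
  2        42.50        39.5595        79.1189
  3        42.50        38.1664       114.4992
  4        42.50        36.8224       147.2895
  5        42.50        35.5257       177.6284
  6        42.50        34.2747       205.6479
  7        42.50        33.0677       231.4738
  8        42.50        31.9032       255.2257
  9        42.50        30.7798       277.0178
  10    1,042.50       728.4219     7,284.2191
  Σ                  1,049.5245     8,813.1237
Price P = Σ PV = 1,049.5245.
Macaulay duration = Σ(t·PV) / P = 8,813.1237 / 1,049.5245 = 8.39725 half-year periods.
In years: 8.39725 / 2 = 4.19863 years.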